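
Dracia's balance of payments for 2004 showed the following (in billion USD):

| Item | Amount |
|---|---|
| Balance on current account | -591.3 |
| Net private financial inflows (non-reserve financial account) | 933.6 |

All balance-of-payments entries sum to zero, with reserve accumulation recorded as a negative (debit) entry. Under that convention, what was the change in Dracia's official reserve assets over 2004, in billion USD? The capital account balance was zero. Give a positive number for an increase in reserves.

Official reserve transactions balance = -((-591.3) + 933.6) = -342.3
An accumulation of reserves is recorded as a debit (negative entry), so the change in the stock of reserves is the negative of that balance.
Change in official reserves = -(-342.3) = 342.3

342.3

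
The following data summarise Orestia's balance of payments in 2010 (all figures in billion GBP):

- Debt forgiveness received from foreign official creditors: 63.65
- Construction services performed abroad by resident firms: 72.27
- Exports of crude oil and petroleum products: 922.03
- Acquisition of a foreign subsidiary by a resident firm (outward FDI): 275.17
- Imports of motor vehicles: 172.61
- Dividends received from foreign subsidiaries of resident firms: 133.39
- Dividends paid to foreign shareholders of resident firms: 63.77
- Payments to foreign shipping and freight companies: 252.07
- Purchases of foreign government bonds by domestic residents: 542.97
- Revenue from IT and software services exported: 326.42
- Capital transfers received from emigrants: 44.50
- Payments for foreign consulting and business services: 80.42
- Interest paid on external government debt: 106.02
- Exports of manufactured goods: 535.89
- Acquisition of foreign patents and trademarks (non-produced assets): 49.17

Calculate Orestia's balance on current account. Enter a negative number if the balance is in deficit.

Goods: 535.89 + 922.03 - 172.61 = 1285.31
Services: 72.27 - 252.07 + 326.42 - 80.42 = 66.20
Primary income: -63.77 - 106.02 + 133.39 = -36.40
Current account = 1285.31 + 66.20 + (-36.40) = 1315.11
(Excluded from the current account — capital account: debt forgiveness received from foreign official creditors 63.65, capital transfers received from emigrants 44.50, acquisition of foreign patents and trademarks (non-produced assets) 49.17; financial account: acquisition of a foreign subsidiary by a resident firm (outward FDI) 275.17, purchases of foreign government bonds by domestic residents 542.97.)

1315.11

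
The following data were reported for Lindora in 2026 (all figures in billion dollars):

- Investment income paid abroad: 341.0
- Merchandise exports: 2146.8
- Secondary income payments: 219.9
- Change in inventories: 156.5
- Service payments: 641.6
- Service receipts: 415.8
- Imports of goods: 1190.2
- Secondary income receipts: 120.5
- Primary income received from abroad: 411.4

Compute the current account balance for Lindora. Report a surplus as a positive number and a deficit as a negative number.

Goods balance = 2146.8 - 1190.2 = 956.6
Services balance = 415.8 - 641.6 = -225.8
Trade balance (goods + services) = 956.6 + (-225.8) = 730.8
Net primary income = 411.4 - 341.0 = 70.4
Net secondary income = 120.5 - 219.9 = -99.4
Current account = 730.8 + 70.4 + (-99.4) = 701.8

701.8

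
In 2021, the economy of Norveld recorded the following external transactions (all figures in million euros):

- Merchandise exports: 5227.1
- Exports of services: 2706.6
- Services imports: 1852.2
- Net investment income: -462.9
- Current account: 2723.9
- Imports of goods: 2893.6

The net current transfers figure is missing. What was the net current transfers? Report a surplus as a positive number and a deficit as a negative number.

-1.1

Current account = goods balance + services balance + net primary income + net secondary income
Sum of the known components = 2725.0
Net current transfers = CA - (known components) = 2723.9 - 2725.0 = -1.1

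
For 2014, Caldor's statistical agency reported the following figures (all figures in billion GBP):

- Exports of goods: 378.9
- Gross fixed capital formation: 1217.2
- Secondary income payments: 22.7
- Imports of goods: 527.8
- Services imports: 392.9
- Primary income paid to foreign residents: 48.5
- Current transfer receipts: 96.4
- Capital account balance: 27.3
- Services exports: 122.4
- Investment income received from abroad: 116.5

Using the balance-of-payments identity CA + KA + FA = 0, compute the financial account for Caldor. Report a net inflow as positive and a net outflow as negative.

Goods balance = 378.9 - 527.8 = -148.9
Services balance = 122.4 - 392.9 = -270.5
Trade balance (goods + services) = -148.9 + (-270.5) = -419.4
Net primary income = 116.5 - 48.5 = 68.0
Net secondary income = 96.4 - 22.7 = 73.7
Current account = -419.4 + 68.0 + 73.7 = -277.7
Financial account = -(-277.7 + 27.3) = 250.4

250.4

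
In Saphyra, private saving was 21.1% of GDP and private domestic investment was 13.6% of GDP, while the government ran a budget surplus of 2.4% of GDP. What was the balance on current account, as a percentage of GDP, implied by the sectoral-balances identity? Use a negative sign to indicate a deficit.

9.9

By the sectoral-balances identity, CA = (S_private - I) + (T - G).
Private balance = 21.1 - 13.6 = 7.5
Government balance (T - G) = 2.4
CA = 7.5 + 2.4 = 9.9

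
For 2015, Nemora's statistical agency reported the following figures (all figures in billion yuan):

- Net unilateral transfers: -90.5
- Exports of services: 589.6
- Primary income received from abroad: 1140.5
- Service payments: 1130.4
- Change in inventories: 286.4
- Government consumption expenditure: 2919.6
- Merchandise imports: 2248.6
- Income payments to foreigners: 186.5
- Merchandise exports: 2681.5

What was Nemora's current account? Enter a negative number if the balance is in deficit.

755.6

Goods balance = 2681.5 - 2248.6 = 432.9
Services balance = 589.6 - 1130.4 = -540.8
Trade balance (goods + services) = 432.9 + (-540.8) = -107.9
Net primary income = 1140.5 - 186.5 = 954.0
Net secondary income = -90.5
Current account = -107.9 + 954.0 + (-90.5) = 755.6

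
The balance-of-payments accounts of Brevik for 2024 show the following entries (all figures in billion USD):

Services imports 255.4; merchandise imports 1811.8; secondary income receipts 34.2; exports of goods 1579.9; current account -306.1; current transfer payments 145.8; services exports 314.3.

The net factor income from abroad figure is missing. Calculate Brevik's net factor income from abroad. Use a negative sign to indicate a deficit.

-21.5

Current account = goods balance + services balance + net primary income + net secondary income
Sum of the known components = -284.6
Net factor income from abroad = CA - (known components) = -306.1 - (-284.6) = -21.5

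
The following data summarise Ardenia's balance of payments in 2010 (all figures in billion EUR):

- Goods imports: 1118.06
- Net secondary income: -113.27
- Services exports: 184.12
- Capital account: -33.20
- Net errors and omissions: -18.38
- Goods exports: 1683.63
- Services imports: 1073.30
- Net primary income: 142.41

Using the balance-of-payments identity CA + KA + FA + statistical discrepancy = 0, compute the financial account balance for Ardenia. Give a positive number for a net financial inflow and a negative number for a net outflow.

346.05

Goods balance = 1683.63 - 1118.06 = 565.57
Services balance = 184.12 - 1073.30 = -889.18
Trade balance (goods + services) = 565.57 + (-889.18) = -323.61
Net primary income = 142.41
Net secondary income = -113.27
Current account = -323.61 + 142.41 + (-113.27) = -294.47
Financial account = -(-294.47 + (-33.20) + (-18.38)) = 346.05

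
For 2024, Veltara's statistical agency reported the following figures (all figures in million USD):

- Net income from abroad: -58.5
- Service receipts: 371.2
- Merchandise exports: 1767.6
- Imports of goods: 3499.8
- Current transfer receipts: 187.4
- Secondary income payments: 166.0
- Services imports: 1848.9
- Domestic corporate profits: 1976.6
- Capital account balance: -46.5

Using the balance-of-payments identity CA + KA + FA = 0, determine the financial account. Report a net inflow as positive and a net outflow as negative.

Goods balance = 1767.6 - 3499.8 = -1732.2
Services balance = 371.2 - 1848.9 = -1477.7
Trade balance (goods + services) = -1732.2 + (-1477.7) = -3209.9
Net primary income = -58.5
Net secondary income = 187.4 - 166.0 = 21.4
Current account = -3209.9 + (-58.5) + 21.4 = -3247.0
Financial account = -(-3247.0 + (-46.5)) = 3293.5

3293.5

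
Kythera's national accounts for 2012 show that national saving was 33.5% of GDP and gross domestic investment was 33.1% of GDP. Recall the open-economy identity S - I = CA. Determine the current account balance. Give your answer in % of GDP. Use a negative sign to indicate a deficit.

CA = S - I = 33.5 - 33.1 = 0.4

0.4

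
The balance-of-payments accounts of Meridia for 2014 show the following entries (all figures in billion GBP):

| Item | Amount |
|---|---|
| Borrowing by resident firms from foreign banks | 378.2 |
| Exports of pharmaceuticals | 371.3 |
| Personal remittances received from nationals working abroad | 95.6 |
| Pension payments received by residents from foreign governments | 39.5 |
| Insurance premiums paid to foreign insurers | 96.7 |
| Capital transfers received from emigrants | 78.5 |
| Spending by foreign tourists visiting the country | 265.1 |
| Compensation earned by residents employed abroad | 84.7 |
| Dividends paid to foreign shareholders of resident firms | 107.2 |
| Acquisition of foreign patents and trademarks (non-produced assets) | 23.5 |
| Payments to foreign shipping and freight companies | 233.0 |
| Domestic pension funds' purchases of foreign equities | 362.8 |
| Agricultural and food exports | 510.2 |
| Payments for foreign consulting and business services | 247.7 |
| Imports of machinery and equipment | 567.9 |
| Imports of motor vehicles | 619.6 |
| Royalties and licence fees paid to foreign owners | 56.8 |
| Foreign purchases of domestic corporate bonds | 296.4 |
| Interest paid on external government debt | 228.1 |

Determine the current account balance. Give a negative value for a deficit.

Goods: 510.2 + 371.3 - 567.9 - 619.6 = -306.0
Services: -233.0 + 265.1 - 56.8 - 247.7 - 96.7 = -369.1
Primary income: 84.7 - 228.1 - 107.2 = -250.6
Secondary income: 95.6 + 39.5 = 135.1
Current account = (-306.0) + (-369.1) + (-250.6) + 135.1 = -790.6
(Excluded from the current account — financial account: borrowing by resident firms from foreign banks 378.2, domestic pension funds' purchases of foreign equities 362.8, foreign purchases of domestic corporate bonds 296.4; capital account: capital transfers received from emigrants 78.5, acquisition of foreign patents and trademarks (non-produced assets) 23.5.)

-790.6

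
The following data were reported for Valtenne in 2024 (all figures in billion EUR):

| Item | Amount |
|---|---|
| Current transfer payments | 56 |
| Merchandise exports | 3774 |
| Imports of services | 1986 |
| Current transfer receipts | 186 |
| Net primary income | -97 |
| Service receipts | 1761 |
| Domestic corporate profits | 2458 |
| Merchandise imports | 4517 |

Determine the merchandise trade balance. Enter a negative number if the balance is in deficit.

Goods balance = 3774 - 4517 = -743

-743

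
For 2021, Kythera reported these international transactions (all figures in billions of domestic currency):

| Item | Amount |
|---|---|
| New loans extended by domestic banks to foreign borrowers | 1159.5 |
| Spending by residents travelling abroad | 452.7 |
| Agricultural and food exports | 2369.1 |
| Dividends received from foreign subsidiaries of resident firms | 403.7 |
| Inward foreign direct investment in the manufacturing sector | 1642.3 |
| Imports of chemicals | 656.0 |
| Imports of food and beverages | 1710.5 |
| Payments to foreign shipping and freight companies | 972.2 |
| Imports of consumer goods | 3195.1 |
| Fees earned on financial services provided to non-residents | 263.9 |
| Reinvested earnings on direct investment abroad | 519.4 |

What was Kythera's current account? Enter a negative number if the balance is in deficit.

Goods: 2369.1 - 656.0 - 1710.5 - 3195.1 = -3192.5
Services: -452.7 + 263.9 - 972.2 = -1161.0
Primary income: 403.7 + 519.4 = 923.1
Current account = (-3192.5) + (-1161.0) + 923.1 = -3430.4
(Excluded from the current account — financial account: new loans extended by domestic banks to foreign borrowers 1159.5, inward foreign direct investment in the manufacturing sector 1642.3.)

-3430.4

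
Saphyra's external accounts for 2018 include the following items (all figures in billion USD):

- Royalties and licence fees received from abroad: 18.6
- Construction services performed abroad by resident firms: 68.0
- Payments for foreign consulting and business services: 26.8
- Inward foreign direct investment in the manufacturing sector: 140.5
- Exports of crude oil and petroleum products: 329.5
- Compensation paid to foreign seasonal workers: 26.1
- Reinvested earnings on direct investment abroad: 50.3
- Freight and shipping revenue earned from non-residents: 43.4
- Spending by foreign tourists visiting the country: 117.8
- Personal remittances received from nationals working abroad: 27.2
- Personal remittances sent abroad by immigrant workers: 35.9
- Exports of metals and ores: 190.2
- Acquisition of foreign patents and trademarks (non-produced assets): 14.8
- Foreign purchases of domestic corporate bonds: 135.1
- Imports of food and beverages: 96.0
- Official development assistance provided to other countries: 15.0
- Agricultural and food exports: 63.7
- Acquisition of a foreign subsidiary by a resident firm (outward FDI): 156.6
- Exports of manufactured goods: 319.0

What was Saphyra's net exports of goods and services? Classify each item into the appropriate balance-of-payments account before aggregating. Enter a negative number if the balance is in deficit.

Goods: -96.0 + 319.0 + 329.5 + 63.7 + 190.2 = 806.4
Services: 117.8 - 26.8 + 43.4 + 18.6 + 68.0 = 221.0
Trade balance = 806.4 + 221.0 = 1027.4
(Excluded from the trade balance — financial account: inward foreign direct investment in the manufacturing sector 140.5, foreign purchases of domestic corporate bonds 135.1, acquisition of a foreign subsidiary by a resident firm (outward FDI) 156.6; primary income: compensation paid to foreign seasonal workers 26.1, reinvested earnings on direct investment abroad 50.3; secondary income: personal remittances received from nationals working abroad 27.2, personal remittances sent abroad by immigrant workers 35.9, official development assistance provided to other countries 15.0; capital account: acquisition of foreign patents and trademarks (non-produced assets) 14.8.)

1027.4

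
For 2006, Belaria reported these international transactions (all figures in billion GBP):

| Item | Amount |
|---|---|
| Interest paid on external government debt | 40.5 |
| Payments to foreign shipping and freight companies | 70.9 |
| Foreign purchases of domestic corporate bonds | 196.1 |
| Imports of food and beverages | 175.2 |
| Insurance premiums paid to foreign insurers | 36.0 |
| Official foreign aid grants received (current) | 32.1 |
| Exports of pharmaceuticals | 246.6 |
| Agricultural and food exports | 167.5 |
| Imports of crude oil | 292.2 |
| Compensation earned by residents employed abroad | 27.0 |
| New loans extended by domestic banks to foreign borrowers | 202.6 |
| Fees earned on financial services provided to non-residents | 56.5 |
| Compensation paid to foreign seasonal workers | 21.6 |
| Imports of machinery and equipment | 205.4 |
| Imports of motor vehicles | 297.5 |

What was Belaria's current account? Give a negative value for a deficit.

-609.6

Goods: -297.5 + 246.6 + 167.5 - 175.2 - 292.2 - 205.4 = -556.2
Services: -70.9 + 56.5 - 36.0 = -50.4
Primary income: -40.5 + 27.0 - 21.6 = -35.1
Secondary income: 32.1
Current account = (-556.2) + (-50.4) + (-35.1) + 32.1 = -609.6
(Excluded from the current account — financial account: foreign purchases of domestic corporate bonds 196.1, new loans extended by domestic banks to foreign borrowers 202.6.)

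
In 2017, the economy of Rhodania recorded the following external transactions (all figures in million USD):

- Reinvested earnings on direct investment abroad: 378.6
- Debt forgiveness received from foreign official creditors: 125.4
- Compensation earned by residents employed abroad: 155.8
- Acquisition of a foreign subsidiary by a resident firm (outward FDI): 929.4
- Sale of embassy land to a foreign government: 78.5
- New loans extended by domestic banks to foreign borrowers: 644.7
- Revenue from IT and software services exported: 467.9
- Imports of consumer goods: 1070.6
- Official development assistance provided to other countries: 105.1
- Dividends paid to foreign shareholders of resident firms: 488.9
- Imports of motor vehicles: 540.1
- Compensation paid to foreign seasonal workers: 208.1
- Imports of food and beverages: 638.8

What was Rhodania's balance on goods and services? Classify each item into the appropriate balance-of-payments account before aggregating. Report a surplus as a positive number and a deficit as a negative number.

-1781.6

Goods: -540.1 - 638.8 - 1070.6 = -2249.5
Services: 467.9
Trade balance = -2249.5 + 467.9 = -1781.6
(Excluded from the trade balance — primary income: reinvested earnings on direct investment abroad 378.6, compensation earned by residents employed abroad 155.8, dividends paid to foreign shareholders of resident firms 488.9, compensation paid to foreign seasonal workers 208.1; capital account: debt forgiveness received from foreign official creditors 125.4, sale of embassy land to a foreign government 78.5; financial account: acquisition of a foreign subsidiary by a resident firm (outward FDI) 929.4, new loans extended by domestic banks to foreign borrowers 644.7; secondary income: official development assistance provided to other countries 105.1.)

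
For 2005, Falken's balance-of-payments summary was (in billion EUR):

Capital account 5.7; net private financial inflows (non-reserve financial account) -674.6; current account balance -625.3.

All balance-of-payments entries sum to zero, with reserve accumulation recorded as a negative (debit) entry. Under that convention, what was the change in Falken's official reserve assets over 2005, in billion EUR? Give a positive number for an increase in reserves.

-1294.2

Official reserve transactions balance = -((-625.3) + 5.7 + (-674.6)) = 1294.2
An accumulation of reserves is recorded as a debit (negative entry), so the change in the stock of reserves is the negative of that balance.
Change in official reserves = -(1294.2) = -1294.2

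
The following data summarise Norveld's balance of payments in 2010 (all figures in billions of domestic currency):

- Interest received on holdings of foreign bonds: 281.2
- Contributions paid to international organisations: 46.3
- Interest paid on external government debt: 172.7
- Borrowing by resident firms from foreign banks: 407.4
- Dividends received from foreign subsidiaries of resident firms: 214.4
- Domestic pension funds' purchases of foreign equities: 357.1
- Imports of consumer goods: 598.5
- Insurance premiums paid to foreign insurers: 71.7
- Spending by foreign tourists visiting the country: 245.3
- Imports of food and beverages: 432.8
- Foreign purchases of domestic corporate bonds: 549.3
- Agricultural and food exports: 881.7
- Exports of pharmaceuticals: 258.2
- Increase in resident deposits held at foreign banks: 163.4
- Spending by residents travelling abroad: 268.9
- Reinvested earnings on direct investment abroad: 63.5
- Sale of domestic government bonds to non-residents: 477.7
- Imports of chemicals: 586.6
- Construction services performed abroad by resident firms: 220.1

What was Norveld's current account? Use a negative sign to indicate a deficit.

-13.1

Goods: 881.7 - 586.6 - 598.5 - 432.8 + 258.2 = -478.0
Services: -71.7 + 245.3 - 268.9 + 220.1 = 124.8
Primary income: 63.5 + 214.4 - 172.7 + 281.2 = 386.4
Secondary income: -46.3
Current account = (-478.0) + 124.8 + 386.4 + (-46.3) = -13.1
(Excluded from the current account — financial account: borrowing by resident firms from foreign banks 407.4, domestic pension funds' purchases of foreign equities 357.1, foreign purchases of domestic corporate bonds 549.3, increase in resident deposits held at foreign banks 163.4, sale of domestic government bonds to non-residents 477.7.)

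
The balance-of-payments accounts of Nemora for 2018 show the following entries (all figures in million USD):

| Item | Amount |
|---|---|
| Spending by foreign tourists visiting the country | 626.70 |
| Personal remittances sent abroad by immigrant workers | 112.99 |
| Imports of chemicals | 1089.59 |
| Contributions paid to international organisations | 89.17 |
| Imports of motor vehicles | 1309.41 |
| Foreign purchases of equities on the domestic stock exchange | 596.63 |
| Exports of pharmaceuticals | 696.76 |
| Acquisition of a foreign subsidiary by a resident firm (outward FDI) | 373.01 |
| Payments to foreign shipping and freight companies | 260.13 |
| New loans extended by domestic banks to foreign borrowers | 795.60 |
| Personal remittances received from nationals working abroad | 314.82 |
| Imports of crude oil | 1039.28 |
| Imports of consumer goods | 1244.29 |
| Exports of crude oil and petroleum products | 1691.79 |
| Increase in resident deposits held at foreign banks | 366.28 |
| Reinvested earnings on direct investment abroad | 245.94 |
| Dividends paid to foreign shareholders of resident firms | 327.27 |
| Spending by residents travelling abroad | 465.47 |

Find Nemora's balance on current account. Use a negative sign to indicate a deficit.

Goods: 696.76 - 1039.28 - 1089.59 + 1691.79 - 1244.29 - 1309.41 = -2294.02
Services: -465.47 - 260.13 + 626.70 = -98.90
Primary income: -327.27 + 245.94 = -81.33
Secondary income: 314.82 - 112.99 - 89.17 = 112.66
Current account = (-2294.02) + (-98.90) + (-81.33) + 112.66 = -2361.59
(Excluded from the current account — financial account: foreign purchases of equities on the domestic stock exchange 596.63, acquisition of a foreign subsidiary by a resident firm (outward FDI) 373.01, new loans extended by domestic banks to foreign borrowers 795.60, increase in resident deposits held at foreign banks 366.28.)

-2361.59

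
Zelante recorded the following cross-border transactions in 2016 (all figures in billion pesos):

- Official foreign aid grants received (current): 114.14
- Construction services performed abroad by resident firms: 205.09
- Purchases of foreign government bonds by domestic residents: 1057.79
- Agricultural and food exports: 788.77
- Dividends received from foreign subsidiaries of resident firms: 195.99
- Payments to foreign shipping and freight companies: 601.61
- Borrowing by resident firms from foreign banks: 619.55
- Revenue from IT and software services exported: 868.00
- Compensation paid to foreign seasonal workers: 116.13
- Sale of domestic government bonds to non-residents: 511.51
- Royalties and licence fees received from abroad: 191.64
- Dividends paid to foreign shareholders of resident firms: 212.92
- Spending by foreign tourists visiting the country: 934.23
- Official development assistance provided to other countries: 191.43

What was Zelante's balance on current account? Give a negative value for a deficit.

Goods: 788.77
Services: -601.61 + 205.09 + 934.23 + 868.00 + 191.64 = 1597.35
Primary income: -212.92 + 195.99 - 116.13 = -133.06
Secondary income: 114.14 - 191.43 = -77.29
Current account = 788.77 + 1597.35 + (-133.06) + (-77.29) = 2175.77
(Excluded from the current account — financial account: purchases of foreign government bonds by domestic residents 1057.79, borrowing by resident firms from foreign banks 619.55, sale of domestic government bonds to non-residents 511.51.)

2175.77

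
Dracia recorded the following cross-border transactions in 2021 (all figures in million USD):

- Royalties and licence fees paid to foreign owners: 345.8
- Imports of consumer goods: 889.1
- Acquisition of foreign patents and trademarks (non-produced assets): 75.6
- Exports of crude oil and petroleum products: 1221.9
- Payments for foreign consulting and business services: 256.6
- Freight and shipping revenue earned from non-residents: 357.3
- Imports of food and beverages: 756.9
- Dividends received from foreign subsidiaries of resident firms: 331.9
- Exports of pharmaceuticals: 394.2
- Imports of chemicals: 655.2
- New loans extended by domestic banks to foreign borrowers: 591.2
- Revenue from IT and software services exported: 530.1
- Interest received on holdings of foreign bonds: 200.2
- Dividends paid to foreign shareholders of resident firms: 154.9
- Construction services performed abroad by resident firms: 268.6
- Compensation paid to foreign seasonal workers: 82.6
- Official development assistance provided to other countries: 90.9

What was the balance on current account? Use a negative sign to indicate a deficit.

72.2

Goods: -655.2 - 756.9 + 394.2 + 1221.9 - 889.1 = -685.1
Services: 530.1 - 345.8 + 268.6 - 256.6 + 357.3 = 553.6
Primary income: -82.6 - 154.9 + 331.9 + 200.2 = 294.6
Secondary income: -90.9
Current account = (-685.1) + 553.6 + 294.6 + (-90.9) = 72.2
(Excluded from the current account — capital account: acquisition of foreign patents and trademarks (non-produced assets) 75.6; financial account: new loans extended by domestic banks to foreign borrowers 591.2.)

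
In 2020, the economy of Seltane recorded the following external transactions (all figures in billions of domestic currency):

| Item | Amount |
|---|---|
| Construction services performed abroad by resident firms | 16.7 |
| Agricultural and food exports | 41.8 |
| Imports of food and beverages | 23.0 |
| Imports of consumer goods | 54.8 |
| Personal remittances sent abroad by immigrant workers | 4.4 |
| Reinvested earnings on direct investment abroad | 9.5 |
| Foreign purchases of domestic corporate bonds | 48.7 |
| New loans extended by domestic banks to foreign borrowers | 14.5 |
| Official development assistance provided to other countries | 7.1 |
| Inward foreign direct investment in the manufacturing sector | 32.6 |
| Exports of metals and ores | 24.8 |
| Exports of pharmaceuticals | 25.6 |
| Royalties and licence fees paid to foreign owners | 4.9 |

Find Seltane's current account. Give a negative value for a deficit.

Goods: -54.8 + 41.8 + 24.8 + 25.6 - 23.0 = 14.4
Services: -4.9 + 16.7 = 11.8
Primary income: 9.5
Secondary income: -4.4 - 7.1 = -11.5
Current account = 14.4 + 11.8 + 9.5 + (-11.5) = 24.2
(Excluded from the current account — financial account: foreign purchases of domestic corporate bonds 48.7, new loans extended by domestic banks to foreign borrowers 14.5, inward foreign direct investment in the manufacturing sector 32.6.)

24.2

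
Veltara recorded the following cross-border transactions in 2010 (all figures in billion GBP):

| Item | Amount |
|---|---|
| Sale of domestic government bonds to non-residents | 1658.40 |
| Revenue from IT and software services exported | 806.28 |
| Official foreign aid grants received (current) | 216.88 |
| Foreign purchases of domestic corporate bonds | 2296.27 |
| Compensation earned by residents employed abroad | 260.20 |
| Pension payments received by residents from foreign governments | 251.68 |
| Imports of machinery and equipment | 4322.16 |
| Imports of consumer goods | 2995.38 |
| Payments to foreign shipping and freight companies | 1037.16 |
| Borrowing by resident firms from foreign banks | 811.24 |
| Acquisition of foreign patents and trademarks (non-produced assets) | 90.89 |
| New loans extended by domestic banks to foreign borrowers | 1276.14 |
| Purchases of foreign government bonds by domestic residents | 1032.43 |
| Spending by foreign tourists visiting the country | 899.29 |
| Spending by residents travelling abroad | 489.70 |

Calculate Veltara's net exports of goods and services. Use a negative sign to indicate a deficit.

Goods: -4322.16 - 2995.38 = -7317.54
Services: 899.29 - 1037.16 - 489.70 + 806.28 = 178.71
Trade balance = -7317.54 + 178.71 = -7138.83
(Excluded from the trade balance — financial account: sale of domestic government bonds to non-residents 1658.40, foreign purchases of domestic corporate bonds 2296.27, borrowing by resident firms from foreign banks 811.24, new loans extended by domestic banks to foreign borrowers 1276.14, purchases of foreign government bonds by domestic residents 1032.43; secondary income: official foreign aid grants received (current) 216.88, pension payments received by residents from foreign governments 251.68; primary income: compensation earned by residents employed abroad 260.20; capital account: acquisition of foreign patents and trademarks (non-produced assets) 90.89.)

-7138.83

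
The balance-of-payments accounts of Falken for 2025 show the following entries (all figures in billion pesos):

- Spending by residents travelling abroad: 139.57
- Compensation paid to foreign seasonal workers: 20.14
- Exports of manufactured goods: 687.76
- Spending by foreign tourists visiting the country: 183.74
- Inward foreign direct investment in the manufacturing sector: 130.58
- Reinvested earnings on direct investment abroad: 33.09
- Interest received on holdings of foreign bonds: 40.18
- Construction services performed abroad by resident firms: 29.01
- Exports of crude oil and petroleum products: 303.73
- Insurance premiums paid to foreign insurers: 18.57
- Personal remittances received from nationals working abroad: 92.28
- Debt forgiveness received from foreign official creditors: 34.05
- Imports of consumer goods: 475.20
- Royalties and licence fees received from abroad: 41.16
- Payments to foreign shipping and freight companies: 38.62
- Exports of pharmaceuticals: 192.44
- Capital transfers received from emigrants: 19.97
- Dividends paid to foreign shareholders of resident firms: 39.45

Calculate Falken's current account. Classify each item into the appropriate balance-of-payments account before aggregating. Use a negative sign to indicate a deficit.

871.84

Goods: 303.73 + 192.44 + 687.76 - 475.20 = 708.73
Services: 29.01 - 18.57 + 41.16 - 139.57 - 38.62 + 183.74 = 57.15
Primary income: 33.09 + 40.18 - 39.45 - 20.14 = 13.68
Secondary income: 92.28
Current account = 708.73 + 57.15 + 13.68 + 92.28 = 871.84
(Excluded from the current account — financial account: inward foreign direct investment in the manufacturing sector 130.58; capital account: debt forgiveness received from foreign official creditors 34.05, capital transfers received from emigrants 19.97.)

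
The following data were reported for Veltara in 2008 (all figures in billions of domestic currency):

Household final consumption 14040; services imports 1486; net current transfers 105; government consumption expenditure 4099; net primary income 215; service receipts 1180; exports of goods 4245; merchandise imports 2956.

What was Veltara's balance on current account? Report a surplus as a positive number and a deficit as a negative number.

Goods balance = 4245 - 2956 = 1289
Services balance = 1180 - 1486 = -306
Trade balance (goods + services) = 1289 + (-306) = 983
Net primary income = 215
Net secondary income = 105
Current account = 983 + 215 + 105 = 1303

1303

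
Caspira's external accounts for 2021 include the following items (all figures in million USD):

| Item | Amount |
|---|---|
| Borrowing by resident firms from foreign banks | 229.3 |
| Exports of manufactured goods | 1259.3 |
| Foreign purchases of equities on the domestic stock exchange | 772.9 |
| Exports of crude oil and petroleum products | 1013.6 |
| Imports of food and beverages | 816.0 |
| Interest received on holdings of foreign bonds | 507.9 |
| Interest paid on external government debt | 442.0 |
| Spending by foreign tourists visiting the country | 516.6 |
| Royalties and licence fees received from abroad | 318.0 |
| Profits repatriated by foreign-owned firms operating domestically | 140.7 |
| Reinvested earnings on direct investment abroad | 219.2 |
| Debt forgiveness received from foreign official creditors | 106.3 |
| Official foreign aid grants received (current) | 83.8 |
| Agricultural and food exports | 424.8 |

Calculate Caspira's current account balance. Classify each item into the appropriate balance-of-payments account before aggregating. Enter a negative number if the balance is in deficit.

Goods: 424.8 - 816.0 + 1259.3 + 1013.6 = 1881.7
Services: 318.0 + 516.6 = 834.6
Primary income: -442.0 + 507.9 + 219.2 - 140.7 = 144.4
Secondary income: 83.8
Current account = 1881.7 + 834.6 + 144.4 + 83.8 = 2944.5
(Excluded from the current account — financial account: borrowing by resident firms from foreign banks 229.3, foreign purchases of equities on the domestic stock exchange 772.9; capital account: debt forgiveness received from foreign official creditors 106.3.)

2944.5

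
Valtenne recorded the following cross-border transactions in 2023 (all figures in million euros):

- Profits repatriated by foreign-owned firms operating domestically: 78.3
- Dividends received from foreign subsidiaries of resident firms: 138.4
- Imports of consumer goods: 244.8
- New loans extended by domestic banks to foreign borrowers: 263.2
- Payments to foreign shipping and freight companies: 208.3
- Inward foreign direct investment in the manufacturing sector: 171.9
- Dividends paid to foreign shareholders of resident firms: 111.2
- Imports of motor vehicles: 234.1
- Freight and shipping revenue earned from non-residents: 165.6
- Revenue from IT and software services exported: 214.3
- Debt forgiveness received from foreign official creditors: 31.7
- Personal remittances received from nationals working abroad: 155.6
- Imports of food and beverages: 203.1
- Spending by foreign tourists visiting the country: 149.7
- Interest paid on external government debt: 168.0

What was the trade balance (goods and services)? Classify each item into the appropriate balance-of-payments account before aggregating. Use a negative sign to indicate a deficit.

Goods: -234.1 - 244.8 - 203.1 = -682.0
Services: 165.6 + 214.3 - 208.3 + 149.7 = 321.3
Trade balance = -682.0 + 321.3 = -360.7
(Excluded from the trade balance — primary income: profits repatriated by foreign-owned firms operating domestically 78.3, dividends received from foreign subsidiaries of resident firms 138.4, dividends paid to foreign shareholders of resident firms 111.2, interest paid on external government debt 168.0; financial account: new loans extended by domestic banks to foreign borrowers 263.2, inward foreign direct investment in the manufacturing sector 171.9; capital account: debt forgiveness received from foreign official creditors 31.7; secondary income: personal remittances received from nationals working abroad 155.6.)

-360.7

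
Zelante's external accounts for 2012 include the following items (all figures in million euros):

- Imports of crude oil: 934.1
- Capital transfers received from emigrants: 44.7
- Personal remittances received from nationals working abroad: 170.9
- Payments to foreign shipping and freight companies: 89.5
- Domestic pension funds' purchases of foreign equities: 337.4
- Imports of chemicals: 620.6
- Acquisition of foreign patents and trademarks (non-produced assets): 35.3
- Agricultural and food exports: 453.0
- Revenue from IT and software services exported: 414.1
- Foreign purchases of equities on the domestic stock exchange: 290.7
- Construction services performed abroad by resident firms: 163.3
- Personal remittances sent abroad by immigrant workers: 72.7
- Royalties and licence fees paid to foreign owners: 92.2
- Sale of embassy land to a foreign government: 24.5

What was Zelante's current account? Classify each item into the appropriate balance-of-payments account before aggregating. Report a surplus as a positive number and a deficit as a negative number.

-607.8

Goods: -620.6 - 934.1 + 453.0 = -1101.7
Services: -92.2 + 163.3 - 89.5 + 414.1 = 395.7
Secondary income: -72.7 + 170.9 = 98.2
Current account = (-1101.7) + 395.7 + 98.2 = -607.8
(Excluded from the current account — capital account: capital transfers received from emigrants 44.7, acquisition of foreign patents and trademarks (non-produced assets) 35.3, sale of embassy land to a foreign government 24.5; financial account: domestic pension funds' purchases of foreign equities 337.4, foreign purchases of equities on the domestic stock exchange 290.7.)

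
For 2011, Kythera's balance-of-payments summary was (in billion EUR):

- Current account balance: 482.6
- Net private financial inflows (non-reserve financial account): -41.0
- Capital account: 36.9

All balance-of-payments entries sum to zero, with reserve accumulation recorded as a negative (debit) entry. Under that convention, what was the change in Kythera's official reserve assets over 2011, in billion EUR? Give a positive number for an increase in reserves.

478.5

Official reserve transactions balance = -(482.6 + 36.9 + (-41.0)) = -478.5
An accumulation of reserves is recorded as a debit (negative entry), so the change in the stock of reserves is the negative of that balance.
Change in official reserves = -(-478.5) = 478.5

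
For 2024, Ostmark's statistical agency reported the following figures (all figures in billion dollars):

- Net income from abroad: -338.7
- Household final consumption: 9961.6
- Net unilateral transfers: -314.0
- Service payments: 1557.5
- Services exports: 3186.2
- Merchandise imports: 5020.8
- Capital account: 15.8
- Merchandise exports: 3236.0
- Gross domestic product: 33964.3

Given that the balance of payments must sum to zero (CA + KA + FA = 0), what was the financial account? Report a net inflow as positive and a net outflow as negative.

793.0

Goods balance = 3236.0 - 5020.8 = -1784.8
Services balance = 3186.2 - 1557.5 = 1628.7
Trade balance (goods + services) = -1784.8 + 1628.7 = -156.1
Net primary income = -338.7
Net secondary income = -314.0
Current account = -156.1 + (-338.7) + (-314.0) = -808.8
Financial account = -(-808.8 + 15.8) = 793.0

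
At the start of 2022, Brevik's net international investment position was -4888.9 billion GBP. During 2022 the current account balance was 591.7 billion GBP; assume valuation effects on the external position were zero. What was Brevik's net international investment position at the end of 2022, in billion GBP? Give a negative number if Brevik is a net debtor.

With no valuation effects, change in NIIP = current account = 591.7
End-of-year NIIP = -4888.9 + 591.7 = -4297.2

-4297.2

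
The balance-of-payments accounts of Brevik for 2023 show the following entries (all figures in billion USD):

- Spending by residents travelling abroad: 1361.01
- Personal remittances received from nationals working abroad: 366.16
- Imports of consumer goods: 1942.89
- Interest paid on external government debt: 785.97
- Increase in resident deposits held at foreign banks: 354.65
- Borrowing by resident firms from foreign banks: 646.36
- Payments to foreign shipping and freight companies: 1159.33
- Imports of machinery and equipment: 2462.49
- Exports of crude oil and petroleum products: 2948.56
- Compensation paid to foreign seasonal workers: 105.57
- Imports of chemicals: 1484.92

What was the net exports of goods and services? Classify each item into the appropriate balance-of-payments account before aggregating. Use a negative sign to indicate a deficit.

-5462.08

Goods: -1942.89 + 2948.56 - 2462.49 - 1484.92 = -2941.74
Services: -1159.33 - 1361.01 = -2520.34
Trade balance = -2941.74 + (-2520.34) = -5462.08
(Excluded from the trade balance — secondary income: personal remittances received from nationals working abroad 366.16; primary income: interest paid on external government debt 785.97, compensation paid to foreign seasonal workers 105.57; financial account: increase in resident deposits held at foreign banks 354.65, borrowing by resident firms from foreign banks 646.36.)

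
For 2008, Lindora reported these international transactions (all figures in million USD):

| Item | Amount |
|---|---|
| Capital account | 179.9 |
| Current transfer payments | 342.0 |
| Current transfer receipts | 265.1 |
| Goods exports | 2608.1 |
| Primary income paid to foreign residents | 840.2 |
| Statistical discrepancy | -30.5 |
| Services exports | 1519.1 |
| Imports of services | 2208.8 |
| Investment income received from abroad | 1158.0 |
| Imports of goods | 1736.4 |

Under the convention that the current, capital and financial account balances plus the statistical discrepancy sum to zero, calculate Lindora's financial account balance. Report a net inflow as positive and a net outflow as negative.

-572.3

Goods balance = 2608.1 - 1736.4 = 871.7
Services balance = 1519.1 - 2208.8 = -689.7
Trade balance (goods + services) = 871.7 + (-689.7) = 182.0
Net primary income = 1158.0 - 840.2 = 317.8
Net secondary income = 265.1 - 342.0 = -76.9
Current account = 182.0 + 317.8 + (-76.9) = 422.9
Financial account = -(422.9 + 179.9 + (-30.5)) = -572.3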